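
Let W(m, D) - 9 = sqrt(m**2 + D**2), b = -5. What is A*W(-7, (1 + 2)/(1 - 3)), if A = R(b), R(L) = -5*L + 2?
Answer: 243 + 27*sqrt(205)/2 ≈ 436.29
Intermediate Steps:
R(L) = 2 - 5*L
A = 27 (A = 2 - 5*(-5) = 2 + 25 = 27)
W(m, D) = 9 + sqrt(D**2 + m**2) (W(m, D) = 9 + sqrt(m**2 + D**2) = 9 + sqrt(D**2 + m**2))
A*W(-7, (1 + 2)/(1 - 3)) = 27*(9 + sqrt(((1 + 2)/(1 - 3))**2 + (-7)**2)) = 27*(9 + sqrt((3/(-2))**2 + 49)) = 27*(9 + sqrt((3*(-1/2))**2 + 49)) = 27*(9 + sqrt((-3/2)**2 + 49)) = 27*(9 + sqrt(9/4 + 49)) = 27*(9 + sqrt(205/4)) = 27*(9 + sqrt(205)/2) = 243 + 27*sqrt(205)/2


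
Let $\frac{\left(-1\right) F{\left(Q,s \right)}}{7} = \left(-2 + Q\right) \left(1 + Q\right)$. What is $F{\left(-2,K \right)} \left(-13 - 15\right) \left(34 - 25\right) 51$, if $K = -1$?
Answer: $359856$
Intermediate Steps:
$F{\left(Q,s \right)} = - 7 \left(1 + Q\right) \left(-2 + Q\right)$ ($F{\left(Q,s \right)} = - 7 \left(-2 + Q\right) \left(1 + Q\right) = - 7 \left(1 + Q\right) \left(-2 + Q\right)$)
$F{\left(-2,K \right)} \left(-13 - 15\right) \left(34 - 25\right) 51 = \left(14 - 7 \left(-2\right)^{2} + 7 \left(-2\right)\right) \left(-13 - 15\right) \left(34 - 25\right) 51 = \left(14 - 28 - 14\right) \left(\left(-28\right) 9\right) 51 = \left(14 - 28 - 14\right) \left(-252\right) 51 = \left(-28\right) \left(-252\right) 51 = 7056 \cdot 51 = 359856$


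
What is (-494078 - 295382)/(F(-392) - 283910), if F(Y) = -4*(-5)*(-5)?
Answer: 78946/28401 ≈ 2.7797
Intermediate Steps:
F(Y) = -100 (F(Y) = 20*(-5) = -100)
(-494078 - 295382)/(F(-392) - 283910) = (-494078 - 295382)/(-100 - 283910) = -789460/(-284010) = -789460*(-1/284010) = 78946/28401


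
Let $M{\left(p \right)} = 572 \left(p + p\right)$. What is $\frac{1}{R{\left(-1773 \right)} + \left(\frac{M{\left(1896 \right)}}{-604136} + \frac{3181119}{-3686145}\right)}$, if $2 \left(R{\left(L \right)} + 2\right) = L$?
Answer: $- \frac{14275210870}{12747096431589} \approx -0.0011199$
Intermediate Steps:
$M{\left(p \right)} = 1144 p$ ($M{\left(p \right)} = 572 \cdot 2 p = 1144 p$)
$R{\left(L \right)} = -2 + \frac{L}{2}$
$\frac{1}{R{\left(-1773 \right)} + \left(\frac{M{\left(1896 \right)}}{-604136} + \frac{3181119}{-3686145}\right)} = \frac{1}{\left(-2 + \frac{1}{2} \left(-1773\right)\right) + \left(\frac{1144 \cdot 1896}{-604136} + \frac{3181119}{-3686145}\right)} = \frac{1}{\left(-2 - \frac{1773}{2}\right) + \left(2169024 \left(- \frac{1}{604136}\right) + 3181119 \left(- \frac{1}{3686145}\right)\right)} = \frac{1}{- \frac{1777}{2} - \frac{31785786797}{7137605435}} = \frac{1}{- \frac{12747096431589}{14275210870}} = - \frac{14275210870}{12747096431589}$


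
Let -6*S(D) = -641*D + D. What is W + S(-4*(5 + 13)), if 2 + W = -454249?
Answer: -461931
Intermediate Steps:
W = -454251 (W = -2 - 454249 = -454251)
S(D) = 320*D/3 (S(D) = -(-641*D + D)/6 = -(-320)*D/3 = 320*D/3)
W + S(-4*(5 + 13)) = -454251 + 320*(-4*(5 + 13))/3 = -454251 + 320*(-4*18)/3 = -454251 + (320/3)*(-72) = -454251 - 7680 = -461931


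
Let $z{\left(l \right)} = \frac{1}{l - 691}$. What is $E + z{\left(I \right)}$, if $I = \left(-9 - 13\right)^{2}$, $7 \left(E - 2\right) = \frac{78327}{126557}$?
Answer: $\frac{382089976}{183381093} \approx 2.0836$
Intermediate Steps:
$E = \frac{1850125}{885899}$ ($E = 2 + \frac{78327 \cdot \frac{1}{126557}}{7} = 2 + \frac{1}{7} \cdot \frac{78327}{126557} = 2 + \frac{78327}{885899} = \frac{1850125}{885899} \approx 2.0884$)
$I = 484$ ($I = \left(-22\right)^{2} = 484$)
$z{\left(l \right)} = \frac{1}{-691 + l}$
$E + z{\left(I \right)} = \frac{1850125}{885899} + \frac{1}{-691 + 484} = \frac{1850125}{885899} + \frac{1}{-207} = \frac{1850125}{885899} - \frac{1}{207} = \frac{382089976}{183381093}$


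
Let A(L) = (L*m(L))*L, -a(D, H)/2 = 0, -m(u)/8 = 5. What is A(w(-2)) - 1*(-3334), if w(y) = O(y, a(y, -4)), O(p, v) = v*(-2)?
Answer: 3334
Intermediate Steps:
m(u) = -40 (m(u) = -8*5 = -40)
a(D, H) = 0 (a(D, H) = -2*0 = 0)
O(p, v) = -2*v
w(y) = 0 (w(y) = -2*0 = 0)
A(L) = -40*L**2 (A(L) = (L*(-40))*L = (-40*L)*L = -40*L**2)
A(w(-2)) - 1*(-3334) = -40*0**2 - 1*(-3334) = -40*0 + 3334 = 0 + 3334 = 3334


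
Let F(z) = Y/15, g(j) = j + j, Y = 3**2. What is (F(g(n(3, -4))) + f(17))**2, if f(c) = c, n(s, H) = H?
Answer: 7744/25 ≈ 309.76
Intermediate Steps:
Y = 9
g(j) = 2*j
F(z) = 3/5 (F(z) = 9/15 = 9*(1/15) = 3/5)
(F(g(n(3, -4))) + f(17))**2 = (3/5 + 17)**2 = (88/5)**2 = 7744/25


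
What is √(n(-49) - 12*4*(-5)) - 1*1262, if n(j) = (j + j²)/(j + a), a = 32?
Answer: -1262 + 24*√51/17 ≈ -1251.9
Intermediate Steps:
n(j) = (j + j²)/(32 + j) (n(j) = (j + j²)/(j + 32) = (j + j²)/(32 + j))
√(n(-49) - 12*4*(-5)) - 1*1262 = √(-49*(1 - 49)/(32 - 49) - 12*4*(-5)) - 1*1262 = √(-49*(-48)/(-17) - 48*(-5)) - 1262 = √(-49*(-1/17)*(-48) + 240) - 1262 = √(-2352/17 + 240) - 1262 = √(1728/17) - 1262 = 24*√51/17 - 1262 = -1262 + 24*√51/17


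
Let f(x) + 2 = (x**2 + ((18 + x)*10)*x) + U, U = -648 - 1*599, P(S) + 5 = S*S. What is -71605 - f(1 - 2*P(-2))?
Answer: -70995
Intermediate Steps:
P(S) = -5 + S**2 (P(S) = -5 + S*S = -5 + S**2)
U = -1247 (U = -648 - 599 = -1247)
f(x) = -1249 + x**2 + x*(180 + 10*x) (f(x) = -2 + ((x**2 + ((18 + x)*10)*x) - 1247) = -2 + ((x**2 + (180 + 10*x)*x) - 1247) = -2 + ((x**2 + x*(180 + 10*x)) - 1247) = -2 + (-1247 + x**2 + x*(180 + 10*x)) = -1249 + x**2 + x*(180 + 10*x))
-71605 - f(1 - 2*P(-2)) = -71605 - (-1249 + 11*(1 - 2*(-5 + (-2)**2))**2 + 180*(1 - 2*(-5 + (-2)**2))) = -71605 - (-1249 + 11*(1 - 2*(-5 + 4))**2 + 180*(1 - 2*(-5 + 4))) = -71605 - (-1249 + 11*(1 - 2*(-1))**2 + 180*(1 - 2*(-1))) = -71605 - (-1249 + 11*(1 + 2)**2 + 180*(1 + 2)) = -71605 - (-1249 + 11*3**2 + 180*3) = -71605 - (-1249 + 11*9 + 540) = -71605 - (-1249 + 99 + 540) = -71605 - 1*(-610) = -71605 + 610 = -70995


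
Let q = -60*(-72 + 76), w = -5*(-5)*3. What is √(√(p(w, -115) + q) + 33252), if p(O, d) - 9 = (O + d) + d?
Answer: √(33252 + I*√386) ≈ 182.35 + 0.0539*I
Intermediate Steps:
w = 75 (w = 25*3 = 75)
p(O, d) = 9 + O + 2*d (p(O, d) = 9 + ((O + d) + d) = 9 + (O + 2*d) = 9 + O + 2*d)
q = -240 (q = -60*4 = -240)
√(√(p(w, -115) + q) + 33252) = √(√((9 + 75 + 2*(-115)) - 240) + 33252) = √(√((9 + 75 - 230) - 240) + 33252) = √(√(-146 - 240) + 33252) = √(√(-386) + 33252) = √(I*√386 + 33252) = √(33252 + I*√386)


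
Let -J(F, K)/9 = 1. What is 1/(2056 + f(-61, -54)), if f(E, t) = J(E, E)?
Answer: 1/2047 ≈ 0.00048852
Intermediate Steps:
J(F, K) = -9 (J(F, K) = -9*1 = -9)
f(E, t) = -9
1/(2056 + f(-61, -54)) = 1/(2056 - 9) = 1/2047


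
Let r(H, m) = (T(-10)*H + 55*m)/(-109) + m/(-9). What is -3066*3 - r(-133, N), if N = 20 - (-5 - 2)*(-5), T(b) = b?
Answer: -3006776/327 ≈ -9195.0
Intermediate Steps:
N = -15 (N = 20 - (-7)*(-5) = 20 - 1*35 = 20 - 35 = -15)
r(H, m) = -604*m/981 + 10*H/109 (r(H, m) = (-10*H + 55*m)/(-109) + m/(-9) = (-10*H + 55*m)*(-1/109) + m*(-⅑) = (-55*m/109 + 10*H/109) - m/9 = -604*m/981 + 10*H/109)
-3066*3 - r(-133, N) = -3066*3 - (-604/981*(-15) + (10/109)*(-133)) = -9198 - (3020/327 - 1330/109) = -9198 - 1*(-970/327) = -9198 + 970/327 = -3006776/327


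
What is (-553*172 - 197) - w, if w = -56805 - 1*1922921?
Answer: 1884413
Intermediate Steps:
w = -1979726 (w = -56805 - 1922921 = -1979726)
(-553*172 - 197) - w = (-553*172 - 197) - 1*(-1979726) = (-95116 - 197) + 1979726 = -95313 + 1979726 = 1884413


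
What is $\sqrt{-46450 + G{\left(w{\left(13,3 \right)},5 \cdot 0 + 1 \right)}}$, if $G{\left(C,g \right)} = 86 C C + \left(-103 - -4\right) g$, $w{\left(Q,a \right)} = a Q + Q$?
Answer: $\sqrt{185995} \approx 431.27$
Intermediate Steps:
$w{\left(Q,a \right)} = Q + Q a$ ($w{\left(Q,a \right)} = Q a + Q = Q + Q a$)
$G{\left(C,g \right)} = - 99 g + 86 C^{2}$ ($G{\left(C,g \right)} = 86 C^{2} + \left(-103 + 4\right) g = 86 C^{2} - 99 g = - 99 g + 86 C^{2}$)
$\sqrt{-46450 + G{\left(w{\left(13,3 \right)},5 \cdot 0 + 1 \right)}} = \sqrt{-46450 + \left(- 99 \left(5 \cdot 0 + 1\right) + 86 \left(13 \left(1 + 3\right)\right)^{2}\right)} = \sqrt{-46450 + \left(- 99 \left(0 + 1\right) + 86 \left(13 \cdot 4\right)^{2}\right)} = \sqrt{-46450 + \left(\left(-99\right) 1 + 86 \cdot 52^{2}\right)} = \sqrt{-46450 + \left(-99 + 86 \cdot 2704\right)} = \sqrt{-46450 + \left(-99 + 232544\right)} = \sqrt{-46450 + 232445} = \sqrt{185995}$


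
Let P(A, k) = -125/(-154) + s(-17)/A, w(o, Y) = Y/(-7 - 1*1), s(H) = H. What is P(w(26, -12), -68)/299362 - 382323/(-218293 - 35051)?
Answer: 629476717817/417128615904 ≈ 1.5091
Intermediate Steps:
w(o, Y) = -Y/8 (w(o, Y) = Y/(-7 - 1) = Y/(-8) = Y*(-⅛) = -Y/8)
P(A, k) = 125/154 - 17/A (P(A, k) = -125/(-154) - 17/A = -125*(-1/154) - 17/A = 125/154 - 17/A)
P(w(26, -12), -68)/299362 - 382323/(-218293 - 35051) = (125/154 - 17/((-⅛*(-12))))/299362 - 382323/(-218293 - 35051) = (125/154 - 17/3/2)*(1/299362) - 382323/(-253344) = (125/154 - 17*⅔)*(1/299362) - 382323*(-1/253344) = (125/154 - 34/3)*(1/299362) + 127441/84448 = -4861/462*1/299362 + 127441/84448 = -4861/138305244 + 127441/84448 = 629476717817/417128615904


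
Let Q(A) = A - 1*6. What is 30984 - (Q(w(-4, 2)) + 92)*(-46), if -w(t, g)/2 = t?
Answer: 35308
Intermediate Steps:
w(t, g) = -2*t
Q(A) = -6 + A (Q(A) = A - 6 = -6 + A)
30984 - (Q(w(-4, 2)) + 92)*(-46) = 30984 - ((-6 - 2*(-4)) + 92)*(-46) = 30984 - ((-6 + 8) + 92)*(-46) = 30984 - (2 + 92)*(-46) = 30984 - 94*(-46) = 30984 - 1*(-4324) = 30984 + 4324 = 35308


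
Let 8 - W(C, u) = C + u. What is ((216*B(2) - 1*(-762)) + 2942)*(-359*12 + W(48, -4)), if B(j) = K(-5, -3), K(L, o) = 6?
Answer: -21720000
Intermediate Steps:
B(j) = 6
W(C, u) = 8 - C - u (W(C, u) = 8 - (C + u) = 8 + (-C - u) = 8 - C - u)
((216*B(2) - 1*(-762)) + 2942)*(-359*12 + W(48, -4)) = ((216*6 - 1*(-762)) + 2942)*(-359*12 + (8 - 1*48 - 1*(-4))) = ((1296 + 762) + 2942)*(-4308 + (8 - 48 + 4)) = (2058 + 2942)*(-4308 - 36) = 5000*(-4344) = -21720000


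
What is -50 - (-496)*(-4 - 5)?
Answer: -4514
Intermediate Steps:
-50 - (-496)*(-4 - 5) = -50 - (-496)*(-9) = -50 - 124*36 = -50 - 4464 = -4514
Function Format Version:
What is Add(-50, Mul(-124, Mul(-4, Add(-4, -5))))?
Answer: -4514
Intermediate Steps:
Add(-50, Mul(-124, Mul(-4, Add(-4, -5)))) = Add(-50, Mul(-124, Mul(-4, -9))) = Add(-50, Mul(-124, 36)) = Add(-50, -4464) = -4514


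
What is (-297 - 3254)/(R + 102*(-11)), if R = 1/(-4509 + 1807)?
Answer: 9594802/3031645 ≈ 3.1649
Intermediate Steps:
R = -1/2702 (R = 1/(-2702) = -1/2702 ≈ -0.00037010)
(-297 - 3254)/(R + 102*(-11)) = (-297 - 3254)/(-1/2702 + 102*(-11)) = -3551/(-1/2702 - 1122) = -3551/(-3031645/2702) = -3551*(-2702/3031645) = 9594802/3031645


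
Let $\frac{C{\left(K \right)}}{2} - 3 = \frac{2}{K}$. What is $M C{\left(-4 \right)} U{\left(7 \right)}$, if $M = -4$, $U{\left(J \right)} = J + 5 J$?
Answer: $-840$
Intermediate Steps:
$U{\left(J \right)} = 6 J$
$C{\left(K \right)} = 6 + \frac{4}{K}$ ($C{\left(K \right)} = 6 + 2 \frac{2}{K} = 6 + \frac{4}{K}$)
$M C{\left(-4 \right)} U{\left(7 \right)} = - 4 \left(6 + \frac{4}{-4}\right) 6 \cdot 7 = - 4 \left(6 + 4 \left(- \frac{1}{4}\right)\right) 42 = - 4 \left(6 - 1\right) 42 = \left(-4\right) 5 \cdot 42 = \left(-20\right) 42 = -840$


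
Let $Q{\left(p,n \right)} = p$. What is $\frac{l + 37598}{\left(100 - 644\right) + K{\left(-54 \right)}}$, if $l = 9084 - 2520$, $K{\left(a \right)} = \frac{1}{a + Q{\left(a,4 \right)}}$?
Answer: $- \frac{4769496}{58753} \approx -81.179$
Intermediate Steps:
$K{\left(a \right)} = \frac{1}{2 a}$ ($K{\left(a \right)} = \frac{1}{a + a} = \frac{1}{2 a}$)
$l = 6564$ ($l = 9084 - 2520 = 6564$)
$\frac{l + 37598}{\left(100 - 644\right) + K{\left(-54 \right)}} = \frac{6564 + 37598}{\left(100 - 644\right) + \frac{1}{2 \left(-54\right)}} = \frac{44162}{\left(100 - 644\right) + \frac{1}{2} \left(- \frac{1}{54}\right)} = \frac{44162}{-544 - \frac{1}{108}} = \frac{44162}{- \frac{58753}{108}} = 44162 \left(- \frac{108}{58753}\right) = - \frac{4769496}{58753}$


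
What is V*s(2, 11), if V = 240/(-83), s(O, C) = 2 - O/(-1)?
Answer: -960/83 ≈ -11.566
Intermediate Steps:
s(O, C) = 2 + O (s(O, C) = 2 - O*(-1) = 2 - (-1)*O = 2 + O)
V = -240/83 (V = 240*(-1/83) = -240/83 ≈ -2.8916)
V*s(2, 11) = -240*(2 + 2)/83 = -240/83*4 = -960/83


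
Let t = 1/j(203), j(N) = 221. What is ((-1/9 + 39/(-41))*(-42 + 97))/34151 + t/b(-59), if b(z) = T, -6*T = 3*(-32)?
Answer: -4894957/3427667568 ≈ -0.0014281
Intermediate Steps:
T = 16 (T = -(-32)/2 = -⅙*(-96) = 16)
b(z) = 16
t = 1/221 ≈ 0.0045249
((-1/9 + 39/(-41))*(-42 + 97))/34151 + t/b(-59) = ((-1/9 + 39/(-41))*(-42 + 97))/34151 + (1/221)/16 = ((-1*⅑ + 39*(-1/41))*55)*(1/34151) + (1/221)*(1/16) = ((-⅑ - 39/41)*55)*(1/34151) + 1/3536 = -392/369*55*(1/34151) + 1/3536 = -21560/369*1/34151 + 1/3536 = -21560/12601719 + 1/3536 = -4894957/3427667568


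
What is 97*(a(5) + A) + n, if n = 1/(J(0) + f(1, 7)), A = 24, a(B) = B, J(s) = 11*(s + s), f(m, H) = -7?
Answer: 19690/7 ≈ 2812.9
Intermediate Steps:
J(s) = 22*s (J(s) = 11*(2*s) = 22*s)
n = -⅐ (n = 1/(22*0 - 7) = 1/(0 - 7) = 1/(-7) = -⅐ ≈ -0.14286)
97*(a(5) + A) + n = 97*(5 + 24) - ⅐ = 97*29 - ⅐ = 2813 - ⅐ = 19690/7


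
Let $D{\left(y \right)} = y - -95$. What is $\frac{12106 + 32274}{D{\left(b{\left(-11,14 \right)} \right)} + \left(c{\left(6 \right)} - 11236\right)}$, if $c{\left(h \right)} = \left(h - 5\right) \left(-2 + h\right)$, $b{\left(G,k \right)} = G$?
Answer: $- \frac{11095}{2787} \approx -3.981$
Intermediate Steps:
$c{\left(h \right)} = \left(-5 + h\right) \left(-2 + h\right)$
$D{\left(y \right)} = 95 + y$ ($D{\left(y \right)} = y + 95 = 95 + y$)
$\frac{12106 + 32274}{D{\left(b{\left(-11,14 \right)} \right)} + \left(c{\left(6 \right)} - 11236\right)} = \frac{12106 + 32274}{\left(95 - 11\right) + \left(\left(10 + 6^{2} - 42\right) - 11236\right)} = \frac{44380}{84 + \left(\left(10 + 36 - 42\right) - 11236\right)} = \frac{44380}{84 + \left(4 - 11236\right)} = \frac{44380}{84 - 11232} = \frac{44380}{-11148} = 44380 \left(- \frac{1}{11148}\right) = - \frac{11095}{2787}$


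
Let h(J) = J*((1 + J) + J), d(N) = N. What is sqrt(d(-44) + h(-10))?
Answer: sqrt(146) ≈ 12.083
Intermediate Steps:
h(J) = J*(1 + 2*J)
sqrt(d(-44) + h(-10)) = sqrt(-44 - 10*(1 + 2*(-10))) = sqrt(-44 - 10*(1 - 20)) = sqrt(-44 - 10*(-19)) = sqrt(-44 + 190) = sqrt(146)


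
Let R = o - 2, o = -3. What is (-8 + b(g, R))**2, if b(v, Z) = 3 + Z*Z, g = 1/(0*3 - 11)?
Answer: 400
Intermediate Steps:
R = -5 (R = -3 - 2 = -5)
g = -1/11 (g = 1/(0 - 11) = 1/(-11) = -1/11 ≈ -0.090909)
b(v, Z) = 3 + Z**2
(-8 + b(g, R))**2 = (-8 + (3 + (-5)**2))**2 = (-8 + (3 + 25))**2 = (-8 + 28)**2 = 20**2 = 400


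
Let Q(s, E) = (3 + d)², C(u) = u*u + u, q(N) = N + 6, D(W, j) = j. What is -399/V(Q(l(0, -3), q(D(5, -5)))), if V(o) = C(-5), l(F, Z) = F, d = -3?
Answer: -399/20 ≈ -19.950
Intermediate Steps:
q(N) = 6 + N
C(u) = u + u² (C(u) = u² + u = u + u²)
Q(s, E) = 0 (Q(s, E) = (3 - 3)² = 0² = 0)
V(o) = 20 (V(o) = -5*(1 - 5) = -5*(-4) = 20)
-399/V(Q(l(0, -3), q(D(5, -5)))) = -399/20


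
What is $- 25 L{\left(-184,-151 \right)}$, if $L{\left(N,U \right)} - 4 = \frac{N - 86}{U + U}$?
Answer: $- \frac{18475}{151} \approx -122.35$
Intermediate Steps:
$L{\left(N,U \right)} = 4 + \frac{-86 + N}{2 U}$ ($L{\left(N,U \right)} = 4 + \frac{N - 86}{U + U} = 4 + \frac{-86 + N}{2 U}$)
$- 25 L{\left(-184,-151 \right)} = - 25 \frac{-86 - 184 + 8 \left(-151\right)}{2 \left(-151\right)} = - 25 \cdot \frac{1}{2} \left(- \frac{1}{151}\right) \left(-86 - 184 - 1208\right) = - 25 \cdot \frac{1}{2} \left(- \frac{1}{151}\right) \left(-1478\right) = \left(-25\right) \frac{739}{151} = - \frac{18475}{151}$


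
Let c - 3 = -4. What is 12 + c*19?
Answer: -7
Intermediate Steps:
c = -1 (c = 3 - 4 = -1)
12 + c*19 = 12 - 1*19 = 12 - 19 = -7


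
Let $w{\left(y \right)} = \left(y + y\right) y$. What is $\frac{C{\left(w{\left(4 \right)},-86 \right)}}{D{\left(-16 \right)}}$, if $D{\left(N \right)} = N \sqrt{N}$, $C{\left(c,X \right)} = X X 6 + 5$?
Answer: $\frac{44381 i}{64} \approx 693.45 i$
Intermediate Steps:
$w{\left(y \right)} = 2 y^{2}$ ($w{\left(y \right)} = 2 y y = 2 y^{2}$)
$C{\left(c,X \right)} = 5 + 6 X^{2}$ ($C{\left(c,X \right)} = X^{2} \cdot 6 + 5 = 6 X^{2} + 5 = 5 + 6 X^{2}$)
$D{\left(N \right)} = N^{\frac{3}{2}}$
$\frac{C{\left(w{\left(4 \right)},-86 \right)}}{D{\left(-16 \right)}} = \frac{5 + 6 \left(-86\right)^{2}}{\left(-16\right)^{\frac{3}{2}}} = \frac{5 + 6 \cdot 7396}{\left(-64\right) i} = \left(5 + 44376\right) \frac{i}{64} = 44381 \frac{i}{64} = \frac{44381 i}{64}$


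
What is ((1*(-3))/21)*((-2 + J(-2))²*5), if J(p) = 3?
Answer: -5/7 ≈ -0.71429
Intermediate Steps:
((1*(-3))/21)*((-2 + J(-2))²*5) = ((1*(-3))/21)*((-2 + 3)²*5) = ((1/21)*(-3))*(1²*5) = -5/7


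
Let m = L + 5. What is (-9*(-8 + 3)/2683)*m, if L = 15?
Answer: 900/2683 ≈ 0.33545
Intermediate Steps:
m = 20 (m = 15 + 5 = 20)
(-9*(-8 + 3)/2683)*m = (-9*(-8 + 3)/2683)*20 = (-9*(-5)*(1/2683))*20 = (45*(1/2683))*20 = (45/2683)*20 = 900/2683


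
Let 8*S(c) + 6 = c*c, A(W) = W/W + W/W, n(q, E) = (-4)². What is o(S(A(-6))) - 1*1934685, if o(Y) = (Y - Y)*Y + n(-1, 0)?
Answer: -1934669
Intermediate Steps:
n(q, E) = 16
A(W) = 2 (A(W) = 1 + 1 = 2)
S(c) = -¾ + c²/8 (S(c) = -¾ + (c*c)/8 = -¾ + c²/8)
o(Y) = 16 (o(Y) = (Y - Y)*Y + 16 = 0*Y + 16 = 0 + 16 = 16)
o(S(A(-6))) - 1*1934685 = 16 - 1*1934685 = 16 - 1934685 = -1934669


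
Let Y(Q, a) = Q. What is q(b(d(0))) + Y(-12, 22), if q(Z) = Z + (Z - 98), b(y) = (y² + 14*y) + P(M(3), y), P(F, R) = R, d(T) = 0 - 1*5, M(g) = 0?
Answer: -210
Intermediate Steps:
d(T) = -5 (d(T) = 0 - 5 = -5)
b(y) = y² + 15*y (b(y) = (y² + 14*y) + y = y² + 15*y)
q(Z) = -98 + 2*Z (q(Z) = Z + (-98 + Z) = -98 + 2*Z)
q(b(d(0))) + Y(-12, 22) = (-98 + 2*(-5*(15 - 5))) - 12 = (-98 + 2*(-5*10)) - 12 = (-98 + 2*(-50)) - 12 = (-98 - 100) - 12 = -198 - 12 = -210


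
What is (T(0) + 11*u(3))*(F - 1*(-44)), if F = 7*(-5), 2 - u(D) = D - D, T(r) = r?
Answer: 198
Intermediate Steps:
u(D) = 2 (u(D) = 2 - (D - D) = 2 - 1*0 = 2 + 0 = 2)
F = -35
(T(0) + 11*u(3))*(F - 1*(-44)) = (0 + 11*2)*(-35 - 1*(-44)) = (0 + 22)*(-35 + 44) = 22*9 = 198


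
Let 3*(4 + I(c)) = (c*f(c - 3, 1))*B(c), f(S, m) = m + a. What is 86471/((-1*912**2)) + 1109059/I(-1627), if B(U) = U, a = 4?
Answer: 1622861085545/11008658333952 ≈ 0.14742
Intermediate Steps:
f(S, m) = 4 + m (f(S, m) = m + 4 = 4 + m)
I(c) = -4 + 5*c**2/3 (I(c) = -4 + ((c*(4 + 1))*c)/3 = -4 + ((c*5)*c)/3 = -4 + ((5*c)*c)/3 = -4 + (5*c**2)/3 = -4 + 5*c**2/3)
86471/((-1*912**2)) + 1109059/I(-1627) = 86471/((-1*912**2)) + 1109059/(-4 + (5/3)*(-1627)**2) = 86471/((-1*831744)) + 1109059/(-4 + (5/3)*2647129) = 86471/(-831744) + 1109059/(-4 + 13235645/3) = 86471*(-1/831744) + 1109059/(13235633/3) = -86471/831744 + 1109059*(3/13235633) = -86471/831744 + 3327177/13235633 = 1622861085545/11008658333952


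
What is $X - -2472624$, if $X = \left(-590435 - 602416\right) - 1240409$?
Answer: $39364$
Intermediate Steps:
$X = -2433260$ ($X = -1192851 - 1240409 = -2433260$)
$X - -2472624 = -2433260 - -2472624 = -2433260 + 2472624 = 39364$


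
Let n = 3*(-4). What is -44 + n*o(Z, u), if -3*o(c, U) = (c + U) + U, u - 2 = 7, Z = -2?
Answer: 20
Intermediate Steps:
u = 9 (u = 2 + 7 = 9)
o(c, U) = -2*U/3 - c/3 (o(c, U) = -((c + U) + U)/3 = -((U + c) + U)/3 = -(c + 2*U)/3 = -2*U/3 - c/3)
n = -12
-44 + n*o(Z, u) = -44 - 12*(-⅔*9 - ⅓*(-2)) = -44 - 12*(-6 + ⅔) = -44 - 12*(-16/3) = -44 + 64 = 20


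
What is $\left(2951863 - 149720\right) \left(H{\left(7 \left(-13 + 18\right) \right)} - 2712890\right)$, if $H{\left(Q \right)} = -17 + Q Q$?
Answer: $-7598520734526$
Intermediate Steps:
$H{\left(Q \right)} = -17 + Q^{2}$
$\left(2951863 - 149720\right) \left(H{\left(7 \left(-13 + 18\right) \right)} - 2712890\right) = \left(2951863 - 149720\right) \left(\left(-17 + \left(7 \left(-13 + 18\right)\right)^{2}\right) - 2712890\right) = 2802143 \left(\left(-17 + \left(7 \cdot 5\right)^{2}\right) - 2712890\right) = 2802143 \left(\left(-17 + 35^{2}\right) - 2712890\right) = 2802143 \left(\left(-17 + 1225\right) - 2712890\right) = 2802143 \left(1208 - 2712890\right) = 2802143 \left(-2711682\right) = -7598520734526$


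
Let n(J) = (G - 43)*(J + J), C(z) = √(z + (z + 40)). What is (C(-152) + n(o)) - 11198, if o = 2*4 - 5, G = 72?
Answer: -11024 + 2*I*√66 ≈ -11024.0 + 16.248*I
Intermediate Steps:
C(z) = √(40 + 2*z) (C(z) = √(z + (40 + z)) = √(40 + 2*z))
o = 3 (o = 8 - 5 = 3)
n(J) = 58*J (n(J) = (72 - 43)*(J + J) = 29*(2*J) = 58*J)
(C(-152) + n(o)) - 11198 = (√(40 + 2*(-152)) + 58*3) - 11198 = (√(40 - 304) + 174) - 11198 = (√(-264) + 174) - 11198 = (2*I*√66 + 174) - 11198 = (174 + 2*I*√66) - 11198 = -11024 + 2*I*√66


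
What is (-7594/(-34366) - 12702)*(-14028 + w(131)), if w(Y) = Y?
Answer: 3033085135093/17183 ≈ 1.7652e+8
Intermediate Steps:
(-7594/(-34366) - 12702)*(-14028 + w(131)) = (-7594/(-34366) - 12702)*(-14028 + 131) = (-7594*(-1/34366) - 12702)*(-13897) = (3797/17183 - 12702)*(-13897) = -218254669/17183*(-13897) = 3033085135093/17183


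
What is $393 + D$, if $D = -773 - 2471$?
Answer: $-2851$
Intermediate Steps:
$D = -3244$ ($D = -773 - 2471 = -3244$)
$393 + D = 393 - 3244 = -2851$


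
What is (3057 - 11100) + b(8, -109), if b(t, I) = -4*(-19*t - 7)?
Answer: -7407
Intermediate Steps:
b(t, I) = 28 + 76*t (b(t, I) = -4*(-7 - 19*t) = 28 + 76*t)
(3057 - 11100) + b(8, -109) = (3057 - 11100) + (28 + 76*8) = -8043 + (28 + 608) = -8043 + 636 = -7407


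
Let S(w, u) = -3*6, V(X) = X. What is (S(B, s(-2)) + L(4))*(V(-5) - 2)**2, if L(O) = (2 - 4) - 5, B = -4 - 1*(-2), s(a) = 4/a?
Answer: -1225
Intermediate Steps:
B = -2 (B = -4 + 2 = -2)
L(O) = -7 (L(O) = -2 - 5 = -7)
S(w, u) = -18
(S(B, s(-2)) + L(4))*(V(-5) - 2)**2 = (-18 - 7)*(-5 - 2)**2 = -25*(-7)**2 = -25*49 = -1225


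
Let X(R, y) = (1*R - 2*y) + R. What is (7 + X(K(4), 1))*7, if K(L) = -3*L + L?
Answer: -77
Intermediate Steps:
K(L) = -2*L
X(R, y) = -2*y + 2*R (X(R, y) = (R - 2*y) + R = -2*y + 2*R)
(7 + X(K(4), 1))*7 = (7 + (-2*1 + 2*(-2*4)))*7 = (7 + (-2 + 2*(-8)))*7 = (7 + (-2 - 16))*7 = (7 - 18)*7 = -11*7 = -77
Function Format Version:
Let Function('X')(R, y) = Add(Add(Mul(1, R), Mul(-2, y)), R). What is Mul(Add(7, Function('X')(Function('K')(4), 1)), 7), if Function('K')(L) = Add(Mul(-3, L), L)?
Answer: -77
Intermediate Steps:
Function('K')(L) = Mul(-2, L)
Function('X')(R, y) = Add(Mul(-2, y), Mul(2, R)) (Function('X')(R, y) = Add(Add(R, Mul(-2, y)), R) = Add(Mul(-2, y), Mul(2, R)))
Mul(Add(7, Function('X')(Function('K')(4), 1)), 7) = Mul(Add(7, Add(Mul(-2, 1), Mul(2, Mul(-2, 4)))), 7) = Mul(Add(7, Add(-2, Mul(2, -8))), 7) = Mul(Add(7, Add(-2, -16)), 7) = Mul(Add(7, -18), 7) = Mul(-11, 7) = -77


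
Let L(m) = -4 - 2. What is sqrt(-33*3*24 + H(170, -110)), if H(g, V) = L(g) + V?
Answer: 2*I*sqrt(623) ≈ 49.92*I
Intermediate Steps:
L(m) = -6
H(g, V) = -6 + V
sqrt(-33*3*24 + H(170, -110)) = sqrt(-33*3*24 + (-6 - 110)) = sqrt(-99*24 - 116) = sqrt(-2376 - 116) = sqrt(-2492) = 2*I*sqrt(623)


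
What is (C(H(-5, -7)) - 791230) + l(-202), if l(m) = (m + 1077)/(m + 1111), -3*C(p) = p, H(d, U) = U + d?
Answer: -719223559/909 ≈ -7.9123e+5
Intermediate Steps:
C(p) = -p/3
l(m) = (1077 + m)/(1111 + m)
(C(H(-5, -7)) - 791230) + l(-202) = (-(-7 - 5)/3 - 791230) + (1077 - 202)/(1111 - 202) = (-⅓*(-12) - 791230) + 875/909 = (4 - 791230) + (1/909)*875 = -791226 + 875/909 = -719223559/909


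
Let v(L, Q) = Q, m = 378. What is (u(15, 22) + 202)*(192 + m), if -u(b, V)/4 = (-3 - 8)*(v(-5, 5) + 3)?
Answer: 315780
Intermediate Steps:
u(b, V) = 352 (u(b, V) = -4*(-3 - 8)*(5 + 3) = -(-44)*8 = -4*(-88) = 352)
(u(15, 22) + 202)*(192 + m) = (352 + 202)*(192 + 378) = 554*570 = 315780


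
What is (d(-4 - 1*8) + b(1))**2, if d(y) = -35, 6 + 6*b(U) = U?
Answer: 46225/36 ≈ 1284.0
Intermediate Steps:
b(U) = -1 + U/6
(d(-4 - 1*8) + b(1))**2 = (-35 + (-1 + (1/6)*1))**2 = (-35 + (-1 + 1/6))**2 = (-35 - 5/6)**2 = (-215/6)**2 = 46225/36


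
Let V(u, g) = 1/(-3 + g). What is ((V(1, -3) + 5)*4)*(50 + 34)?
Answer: 1624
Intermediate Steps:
((V(1, -3) + 5)*4)*(50 + 34) = ((1/(-3 - 3) + 5)*4)*(50 + 34) = ((1/(-6) + 5)*4)*84 = ((-⅙ + 5)*4)*84 = ((29/6)*4)*84 = (58/3)*84 = 1624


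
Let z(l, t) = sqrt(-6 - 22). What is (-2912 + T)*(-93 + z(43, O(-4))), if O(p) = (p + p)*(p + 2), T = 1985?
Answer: 86211 - 1854*I*sqrt(7) ≈ 86211.0 - 4905.2*I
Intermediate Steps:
O(p) = 2*p*(2 + p) (O(p) = (2*p)*(2 + p) = 2*p*(2 + p))
z(l, t) = 2*I*sqrt(7) (z(l, t) = sqrt(-28) = 2*I*sqrt(7))
(-2912 + T)*(-93 + z(43, O(-4))) = (-2912 + 1985)*(-93 + 2*I*sqrt(7)) = -927*(-93 + 2*I*sqrt(7)) = 86211 - 1854*I*sqrt(7)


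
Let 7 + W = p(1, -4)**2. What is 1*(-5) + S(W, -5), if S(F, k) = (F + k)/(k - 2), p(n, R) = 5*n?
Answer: -48/7 ≈ -6.8571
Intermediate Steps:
W = 18 (W = -7 + (5*1)**2 = -7 + 5**2 = -7 + 25 = 18)
S(F, k) = (F + k)/(-2 + k)
1*(-5) + S(W, -5) = 1*(-5) + (18 - 5)/(-2 - 5) = -5 + 13/(-7) = -5 - 1/7*13 = -5 - 13/7 = -48/7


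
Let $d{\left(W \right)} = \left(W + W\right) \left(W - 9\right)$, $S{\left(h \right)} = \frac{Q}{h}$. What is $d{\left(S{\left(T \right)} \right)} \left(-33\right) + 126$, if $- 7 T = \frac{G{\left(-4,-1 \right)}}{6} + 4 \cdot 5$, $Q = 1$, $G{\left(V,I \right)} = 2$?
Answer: $- \frac{321174}{3721} \approx -86.314$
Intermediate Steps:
$T = - \frac{61}{21}$ ($T = - \frac{\frac{2}{6} + 4 \cdot 5}{7} = - \frac{2 \cdot \frac{1}{6} + 20}{7} = - \frac{\frac{1}{3} + 20}{7} = \left(- \frac{1}{7}\right) \frac{61}{3} = - \frac{61}{21} \approx -2.9048$)
$S{\left(h \right)} = \frac{1}{h}$ ($S{\left(h \right)} = 1 \frac{1}{h} = \frac{1}{h}$)
$d{\left(W \right)} = 2 W \left(-9 + W\right)$
$d{\left(S{\left(T \right)} \right)} \left(-33\right) + 126 = \frac{2 \left(-9 + \frac{1}{- \frac{61}{21}}\right)}{- \frac{61}{21}} \left(-33\right) + 126 = 2 \left(- \frac{21}{61}\right) \left(-9 - \frac{21}{61}\right) \left(-33\right) + 126 = 2 \left(- \frac{21}{61}\right) \left(- \frac{570}{61}\right) \left(-33\right) + 126 = \frac{23940}{3721} \left(-33\right) + 126 = - \frac{790020}{3721} + 126 = - \frac{321174}{3721}$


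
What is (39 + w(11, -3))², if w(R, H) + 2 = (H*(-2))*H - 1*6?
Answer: 169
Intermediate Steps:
w(R, H) = -8 - 2*H² (w(R, H) = -2 + ((H*(-2))*H - 1*6) = -2 + ((-2*H)*H - 6) = -2 + (-2*H² - 6) = -2 + (-6 - 2*H²) = -8 - 2*H²)
(39 + w(11, -3))² = (39 + (-8 - 2*(-3)²))² = (39 + (-8 - 2*9))² = (39 + (-8 - 18))² = (39 - 26)² = 13² = 169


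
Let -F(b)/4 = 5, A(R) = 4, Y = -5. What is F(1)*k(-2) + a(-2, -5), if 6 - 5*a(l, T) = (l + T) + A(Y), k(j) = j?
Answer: 209/5 ≈ 41.800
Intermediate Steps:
F(b) = -20 (F(b) = -4*5 = -20)
a(l, T) = ⅖ - T/5 - l/5 (a(l, T) = 6/5 - ((l + T) + 4)/5 = 6/5 - ((T + l) + 4)/5 = 6/5 - (4 + T + l)/5 = 6/5 + (-⅘ - T/5 - l/5) = ⅖ - T/5 - l/5)
F(1)*k(-2) + a(-2, -5) = -20*(-2) + (⅖ - ⅕*(-5) - ⅕*(-2)) = 40 + (⅖ + 1 + ⅖) = 40 + 9/5 = 209/5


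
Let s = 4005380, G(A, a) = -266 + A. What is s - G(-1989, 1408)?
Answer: 4007635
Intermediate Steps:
s - G(-1989, 1408) = 4005380 - (-266 - 1989) = 4005380 - 1*(-2255) = 4005380 + 2255 = 4007635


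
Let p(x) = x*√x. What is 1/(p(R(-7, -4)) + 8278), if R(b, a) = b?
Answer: 8278/68525627 + 7*I*√7/68525627 ≈ 0.0001208 + 2.7027e-7*I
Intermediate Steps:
p(x) = x^(3/2)
1/(p(R(-7, -4)) + 8278) = 1/((-7)^(3/2) + 8278) = 1/(-7*I*√7 + 8278) = 1/(8278 - 7*I*√7)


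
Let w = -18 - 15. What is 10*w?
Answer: -330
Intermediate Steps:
w = -33
10*w = 10*(-33) = -330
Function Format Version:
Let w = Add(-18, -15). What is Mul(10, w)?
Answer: -330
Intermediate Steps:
w = -33
Mul(10, w) = Mul(10, -33) = -330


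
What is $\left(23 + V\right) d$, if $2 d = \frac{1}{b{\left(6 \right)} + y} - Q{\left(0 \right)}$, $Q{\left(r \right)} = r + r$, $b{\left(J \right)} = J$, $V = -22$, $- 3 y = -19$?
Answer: $\frac{3}{74} \approx 0.040541$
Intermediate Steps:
$y = \frac{19}{3}$ ($y = \left(- \frac{1}{3}\right) \left(-19\right) = \frac{19}{3} \approx 6.3333$)
$Q{\left(r \right)} = 2 r$
$d = \frac{3}{74}$ ($d = \frac{\frac{1}{6 + \frac{19}{3}} - 2 \cdot 0}{2} = \frac{\frac{1}{\frac{37}{3}} - 0}{2} = \frac{\frac{3}{37} + 0}{2} = \frac{1}{2} \cdot \frac{3}{37} = \frac{3}{74} \approx 0.040541$)
$\left(23 + V\right) d = \left(23 - 22\right) \frac{3}{74} = 1 \cdot \frac{3}{74} = \frac{3}{74}$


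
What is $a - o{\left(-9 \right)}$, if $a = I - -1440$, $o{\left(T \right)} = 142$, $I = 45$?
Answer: $1343$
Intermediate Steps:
$a = 1485$ ($a = 45 - -1440 = 45 + 1440 = 1485$)
$a - o{\left(-9 \right)} = 1485 - 142 = 1343$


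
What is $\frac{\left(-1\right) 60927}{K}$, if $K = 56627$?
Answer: $- \frac{60927}{56627} \approx -1.0759$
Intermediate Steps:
$\frac{\left(-1\right) 60927}{K} = \frac{\left(-1\right) 60927}{56627} = \left(-60927\right) \frac{1}{56627} = - \frac{60927}{56627}$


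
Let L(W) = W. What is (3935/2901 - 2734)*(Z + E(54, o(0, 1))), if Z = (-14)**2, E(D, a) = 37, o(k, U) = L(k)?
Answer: -1847083967/2901 ≈ -6.3671e+5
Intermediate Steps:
o(k, U) = k
Z = 196
(3935/2901 - 2734)*(Z + E(54, o(0, 1))) = (3935/2901 - 2734)*(196 + 37) = (3935*(1/2901) - 2734)*233 = (3935/2901 - 2734)*233 = -7927399/2901*233 = -1847083967/2901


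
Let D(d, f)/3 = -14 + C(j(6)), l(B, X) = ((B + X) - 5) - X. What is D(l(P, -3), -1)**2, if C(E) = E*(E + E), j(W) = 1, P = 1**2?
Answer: 1296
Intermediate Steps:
P = 1
C(E) = 2*E**2 (C(E) = E*(2*E) = 2*E**2)
l(B, X) = -5 + B (l(B, X) = (-5 + B + X) - X = -5 + B)
D(d, f) = -36 (D(d, f) = 3*(-14 + 2*1**2) = 3*(-14 + 2*1) = 3*(-14 + 2) = 3*(-12) = -36)
D(l(P, -3), -1)**2 = (-36)**2 = 1296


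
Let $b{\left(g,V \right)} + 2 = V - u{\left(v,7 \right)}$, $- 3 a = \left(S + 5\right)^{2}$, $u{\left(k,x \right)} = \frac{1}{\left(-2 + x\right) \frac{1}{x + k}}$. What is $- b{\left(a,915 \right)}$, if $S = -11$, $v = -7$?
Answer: $-913$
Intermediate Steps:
$u{\left(k,x \right)} = \frac{k + x}{-2 + x}$ ($u{\left(k,x \right)} = \frac{1}{\left(-2 + x\right) \frac{1}{k + x}} = \frac{1}{\frac{1}{k + x} \left(-2 + x\right)} = \frac{k + x}{-2 + x}$)
$a = -12$ ($a = - \frac{\left(-11 + 5\right)^{2}}{3} = - \frac{\left(-6\right)^{2}}{3} = \left(- \frac{1}{3}\right) 36 = -12$)
$b{\left(g,V \right)} = -2 + V$ ($b{\left(g,V \right)} = -2 + \left(V - \frac{-7 + 7}{-2 + 7}\right) = -2 + \left(V - \frac{1}{5} \cdot 0\right) = -2 + \left(V - 0\right) = -2 + \left(V + 0\right) = -2 + V$)
$- b{\left(a,915 \right)} = - (-2 + 915) = \left(-1\right) 913 = -913$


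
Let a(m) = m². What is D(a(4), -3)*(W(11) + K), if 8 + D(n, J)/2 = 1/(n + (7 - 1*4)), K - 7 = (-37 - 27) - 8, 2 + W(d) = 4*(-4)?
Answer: 25066/19 ≈ 1319.3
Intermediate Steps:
W(d) = -18 (W(d) = -2 + 4*(-4) = -2 - 16 = -18)
K = -65 (K = 7 + ((-37 - 27) - 8) = 7 + (-64 - 8) = 7 - 72 = -65)
D(n, J) = -16 + 2/(3 + n) (D(n, J) = -16 + 2/(n + (7 - 1*4)) = -16 + 2/(n + (7 - 4)) = -16 + 2/(n + 3) = -16 + 2/(3 + n))
D(a(4), -3)*(W(11) + K) = (2*(-23 - 8*4²)/(3 + 4²))*(-18 - 65) = (2*(-23 - 8*16)/(3 + 16))*(-83) = (2*(-23 - 128)/19)*(-83) = (2*(1/19)*(-151))*(-83) = -302/19*(-83) = 25066/19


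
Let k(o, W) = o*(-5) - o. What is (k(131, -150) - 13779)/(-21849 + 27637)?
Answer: -14565/5788 ≈ -2.5164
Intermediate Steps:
k(o, W) = -6*o (k(o, W) = -5*o - o = -6*o)
(k(131, -150) - 13779)/(-21849 + 27637) = (-6*131 - 13779)/(-21849 + 27637) = (-786 - 13779)/5788 = -14565*1/5788 = -14565/5788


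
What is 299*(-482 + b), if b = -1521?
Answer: -598897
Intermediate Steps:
299*(-482 + b) = 299*(-482 - 1521) = 299*(-2003) = -598897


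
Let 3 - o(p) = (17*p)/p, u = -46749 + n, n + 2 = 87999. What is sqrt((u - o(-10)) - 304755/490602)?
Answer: sqrt(1103468285513482)/163534 ≈ 203.13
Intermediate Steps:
n = 87997 (n = -2 + 87999 = 87997)
u = 41248 (u = -46749 + 87997 = 41248)
o(p) = -14 (o(p) = 3 - 17*p/p = 3 - 1*17 = 3 - 17 = -14)
sqrt((u - o(-10)) - 304755/490602) = sqrt((41248 - 1*(-14)) - 304755/490602) = sqrt((41248 + 14) - 304755*1/490602) = sqrt(41262 - 101585/163534) = sqrt(6747638323/163534) = sqrt(1103468285513482)/163534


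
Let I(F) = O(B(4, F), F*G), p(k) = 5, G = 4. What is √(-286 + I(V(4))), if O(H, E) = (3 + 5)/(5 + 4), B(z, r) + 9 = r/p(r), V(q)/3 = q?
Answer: I*√2566/3 ≈ 16.885*I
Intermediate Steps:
V(q) = 3*q
B(z, r) = -9 + r/5
O(H, E) = 8/9
I(F) = 8/9
√(-286 + I(V(4))) = √(-286 + 8/9) = √(-2566/9) = I*√2566/3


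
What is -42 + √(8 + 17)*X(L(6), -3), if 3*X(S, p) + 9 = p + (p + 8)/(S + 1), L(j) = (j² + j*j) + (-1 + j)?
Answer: -14483/234 ≈ -61.893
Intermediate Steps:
L(j) = -1 + j + 2*j² (L(j) = (j² + j²) + (-1 + j) = 2*j² + (-1 + j) = -1 + j + 2*j²)
X(S, p) = -3 + p/3 + (8 + p)/(3*(1 + S)) (X(S, p) = -3 + (p + (p + 8)/(S + 1))/3 = -3 + (p + (8 + p)/(1 + S))/3 = -3 + (p/3 + (8 + p)/(3*(1 + S))) = -3 + p/3 + (8 + p)/(3*(1 + S)))
-42 + √(8 + 17)*X(L(6), -3) = -42 + √(8 + 17)*((-1 - 9*(-1 + 6 + 2*6²) + 2*(-3) + (-1 + 6 + 2*6²)*(-3))/(3*(1 + (-1 + 6 + 2*6²)))) = -42 + √25*((-1 - 9*(-1 + 6 + 2*36) - 6 + (-1 + 6 + 2*36)*(-3))/(3*(1 + (-1 + 6 + 2*36)))) = -42 + 5*((-1 - 9*(-1 + 6 + 72) - 6 + (-1 + 6 + 72)*(-3))/(3*(1 + (-1 + 6 + 72)))) = -42 + 5*((-1 - 9*77 - 6 + 77*(-3))/(3*(1 + 77))) = -42 + 5*((⅓)*(-1 - 693 - 6 - 231)/78) = -42 + 5*((⅓)*(1/78)*(-931)) = -42 + 5*(-931/234) = -42 - 4655/234 = -14483/234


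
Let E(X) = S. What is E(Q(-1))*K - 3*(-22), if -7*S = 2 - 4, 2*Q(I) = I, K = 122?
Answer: 706/7 ≈ 100.86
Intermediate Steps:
Q(I) = I/2
S = 2/7 (S = -(2 - 4)/7 = -1/7*(-2) = 2/7 ≈ 0.28571)
E(X) = 2/7
E(Q(-1))*K - 3*(-22) = (2/7)*122 - 3*(-22) = 244/7 + 66 = 706/7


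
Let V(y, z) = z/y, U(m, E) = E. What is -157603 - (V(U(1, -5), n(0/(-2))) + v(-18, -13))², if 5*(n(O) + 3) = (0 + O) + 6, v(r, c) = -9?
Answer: -98548531/625 ≈ -1.5768e+5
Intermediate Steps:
n(O) = -9/5 + O/5 (n(O) = -3 + ((0 + O) + 6)/5 = -3 + (O + 6)/5 = -3 + (6 + O)/5 = -3 + (6/5 + O/5) = -9/5 + O/5)
-157603 - (V(U(1, -5), n(0/(-2))) + v(-18, -13))² = -157603 - ((-9/5 + (0/(-2))/5)/(-5) - 9)² = -157603 - ((-9/5 + (0*(-½))/5)*(-⅕) - 9)² = -157603 - ((-9/5 + (⅕)*0)*(-⅕) - 9)² = -157603 - ((-9/5 + 0)*(-⅕) - 9)² = -157603 - (-9/5*(-⅕) - 9)² = -157603 - (9/25 - 9)² = -157603 - (-216/25)² = -157603 - 1*46656/625 = -157603 - 46656/625 = -98548531/625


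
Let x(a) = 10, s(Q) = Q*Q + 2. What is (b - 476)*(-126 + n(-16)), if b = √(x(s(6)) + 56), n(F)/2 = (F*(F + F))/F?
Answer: 90440 - 190*√66 ≈ 88896.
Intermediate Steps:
s(Q) = 2 + Q² (s(Q) = Q² + 2 = 2 + Q²)
n(F) = 4*F (n(F) = 2*((F*(F + F))/F) = 2*((F*(2*F))/F) = 2*((2*F²)/F) = 2*(2*F) = 4*F)
b = √66 (b = √(10 + 56) = √66 ≈ 8.1240)
(b - 476)*(-126 + n(-16)) = (√66 - 476)*(-126 + 4*(-16)) = (-476 + √66)*(-126 - 64) = (-476 + √66)*(-190) = 90440 - 190*√66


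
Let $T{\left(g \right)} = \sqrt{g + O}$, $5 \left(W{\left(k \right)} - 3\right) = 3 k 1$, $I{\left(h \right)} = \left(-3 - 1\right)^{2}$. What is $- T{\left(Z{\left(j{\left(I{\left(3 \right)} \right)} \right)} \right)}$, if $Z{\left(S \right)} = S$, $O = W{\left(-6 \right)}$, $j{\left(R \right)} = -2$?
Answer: $- \frac{i \sqrt{65}}{5} \approx - 1.6125 i$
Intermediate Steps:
$I{\left(h \right)} = 16$ ($I{\left(h \right)} = \left(-4\right)^{2} = 16$)
$W{\left(k \right)} = 3 + \frac{3 k}{5}$ ($W{\left(k \right)} = 3 + \frac{3 k 1}{5} = 3 + \frac{3 k}{5}$)
$O = - \frac{3}{5}$ ($O = 3 + \frac{3}{5} \left(-6\right) = 3 - \frac{18}{5} = - \frac{3}{5} \approx -0.6$)
$T{\left(g \right)} = \sqrt{- \frac{3}{5} + g}$ ($T{\left(g \right)} = \sqrt{g - \frac{3}{5}} = \sqrt{- \frac{3}{5} + g}$)
$- T{\left(Z{\left(j{\left(I{\left(3 \right)} \right)} \right)} \right)} = - \frac{\sqrt{-15 + 25 \left(-2\right)}}{5} = - \frac{\sqrt{-15 - 50}}{5} = - \frac{\sqrt{-65}}{5} = - \frac{i \sqrt{65}}{5}$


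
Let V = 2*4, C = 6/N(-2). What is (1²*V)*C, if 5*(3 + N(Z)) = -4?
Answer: -240/19 ≈ -12.632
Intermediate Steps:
N(Z) = -19/5 (N(Z) = -3 + (⅕)*(-4) = -3 - ⅘ = -19/5)
C = -30/19 (C = 6/(-19/5) = 6*(-5/19) = -30/19 ≈ -1.5789)
V = 8
(1²*V)*C = (1²*8)*(-30/19) = (1*8)*(-30/19) = 8*(-30/19) = -240/19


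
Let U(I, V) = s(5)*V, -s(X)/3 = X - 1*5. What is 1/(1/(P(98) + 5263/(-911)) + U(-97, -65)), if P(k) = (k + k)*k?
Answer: 17493225/911 ≈ 19202.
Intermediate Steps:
s(X) = 15 - 3*X (s(X) = -3*(X - 1*5) = -3*(X - 5) = -3*(-5 + X) = 15 - 3*X)
P(k) = 2*k² (P(k) = (2*k)*k = 2*k²)
U(I, V) = 0 (U(I, V) = (15 - 3*5)*V = (15 - 15)*V = 0*V = 0)
1/(1/(P(98) + 5263/(-911)) + U(-97, -65)) = 1/(1/(2*98² + 5263/(-911)) + 0) = 1/(1/(2*9604 + 5263*(-1/911)) + 0) = 1/(1/(19208 - 5263/911) + 0) = 1/(1/(17493225/911) + 0) = 1/(911/17493225 + 0) = 1/(911/17493225) = 17493225/911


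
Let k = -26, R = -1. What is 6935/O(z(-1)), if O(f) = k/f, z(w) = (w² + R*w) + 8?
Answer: -34675/13 ≈ -2667.3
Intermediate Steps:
z(w) = 8 + w² - w (z(w) = (w² - w) + 8 = 8 + w² - w)
O(f) = -26/f
6935/O(z(-1)) = 6935/((-26/(8 + (-1)² - 1*(-1)))) = 6935/((-26/(8 + 1 + 1))) = 6935/((-26/10)) = 6935/((-26*⅒)) = 6935/(-13/5) = 6935*(-5/13) = -34675/13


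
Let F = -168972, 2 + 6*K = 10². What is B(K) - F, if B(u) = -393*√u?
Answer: 168972 - 917*√3 ≈ 1.6738e+5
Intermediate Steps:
K = 49/3 (K = -⅓ + (⅙)*10² = -⅓ + (⅙)*100 = -⅓ + 50/3 = 49/3 ≈ 16.333)
B(K) - F = -917*√3 - 1*(-168972) = -917*√3 + 168972 = 168972 - 917*√3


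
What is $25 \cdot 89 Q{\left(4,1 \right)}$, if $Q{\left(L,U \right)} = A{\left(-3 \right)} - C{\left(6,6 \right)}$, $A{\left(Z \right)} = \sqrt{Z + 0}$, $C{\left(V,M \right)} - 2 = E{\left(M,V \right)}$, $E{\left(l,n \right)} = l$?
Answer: $-17800 + 2225 i \sqrt{3} \approx -17800.0 + 3853.8 i$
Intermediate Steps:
$C{\left(V,M \right)} = 2 + M$
$A{\left(Z \right)} = \sqrt{Z}$
$Q{\left(L,U \right)} = -8 + i \sqrt{3}$ ($Q{\left(L,U \right)} = \sqrt{-3} - \left(2 + 6\right) = i \sqrt{3} - 8 = -8 + i \sqrt{3}$)
$25 \cdot 89 Q{\left(4,1 \right)} = 25 \cdot 89 \left(-8 + i \sqrt{3}\right) = 2225 \left(-8 + i \sqrt{3}\right) = -17800 + 2225 i \sqrt{3}$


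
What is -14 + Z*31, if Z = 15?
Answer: 451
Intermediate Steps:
-14 + Z*31 = -14 + 15*31 = -14 + 465 = 451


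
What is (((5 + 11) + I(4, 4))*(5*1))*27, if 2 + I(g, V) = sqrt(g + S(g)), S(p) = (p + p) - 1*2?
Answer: 1890 + 135*sqrt(10) ≈ 2316.9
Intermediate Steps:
S(p) = -2 + 2*p (S(p) = 2*p - 2 = -2 + 2*p)
I(g, V) = -2 + sqrt(-2 + 3*g) (I(g, V) = -2 + sqrt(g + (-2 + 2*g)) = -2 + sqrt(-2 + 3*g))
(((5 + 11) + I(4, 4))*(5*1))*27 = (((5 + 11) + (-2 + sqrt(-2 + 3*4)))*(5*1))*27 = ((16 + (-2 + sqrt(-2 + 12)))*5)*27 = ((16 + (-2 + sqrt(10)))*5)*27 = ((14 + sqrt(10))*5)*27 = (70 + 5*sqrt(10))*27 = 1890 + 135*sqrt(10)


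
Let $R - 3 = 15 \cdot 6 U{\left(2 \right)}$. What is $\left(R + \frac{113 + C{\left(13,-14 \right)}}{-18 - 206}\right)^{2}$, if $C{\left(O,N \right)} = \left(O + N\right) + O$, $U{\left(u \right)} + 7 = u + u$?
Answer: $\frac{3591964489}{50176} \approx 71587.0$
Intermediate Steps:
$U{\left(u \right)} = -7 + 2 u$ ($U{\left(u \right)} = -7 + \left(u + u\right) = -7 + 2 u$)
$C{\left(O,N \right)} = N + 2 O$ ($C{\left(O,N \right)} = \left(N + O\right) + O = N + 2 O$)
$R = -267$ ($R = 3 + 15 \cdot 6 \left(-7 + 2 \cdot 2\right) = 3 + 90 \left(-7 + 4\right) = 3 + 90 \left(-3\right) = 3 - 270 = -267$)
$\left(R + \frac{113 + C{\left(13,-14 \right)}}{-18 - 206}\right)^{2} = \left(-267 + \frac{113 + \left(-14 + 2 \cdot 13\right)}{-18 - 206}\right)^{2} = \left(-267 + \frac{113 + \left(-14 + 26\right)}{-224}\right)^{2} = \left(-267 + \left(113 + 12\right) \left(- \frac{1}{224}\right)\right)^{2} = \left(-267 + 125 \left(- \frac{1}{224}\right)\right)^{2} = \left(-267 - \frac{125}{224}\right)^{2} = \left(- \frac{59933}{224}\right)^{2} = \frac{3591964489}{50176}$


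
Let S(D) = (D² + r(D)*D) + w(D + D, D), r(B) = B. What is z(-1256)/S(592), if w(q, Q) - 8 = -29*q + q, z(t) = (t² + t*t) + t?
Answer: 394227/83473 ≈ 4.7228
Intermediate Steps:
z(t) = t + 2*t² (z(t) = (t² + t²) + t = 2*t² + t = t + 2*t²)
w(q, Q) = 8 - 28*q (w(q, Q) = 8 + (-29*q + q) = 8 - 28*q)
S(D) = 8 - 56*D + 2*D² (S(D) = (D² + D*D) + (8 - 28*(D + D)) = (D² + D²) + (8 - 56*D) = 2*D² + (8 - 56*D) = 8 - 56*D + 2*D²)
z(-1256)/S(592) = (-1256*(1 + 2*(-1256)))/(8 - 56*592 + 2*592²) = (-1256*(1 - 2512))/(8 - 33152 + 2*350464) = (-1256*(-2511))/(8 - 33152 + 700928) = 3153816/667784 = 3153816*(1/667784) = 394227/83473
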